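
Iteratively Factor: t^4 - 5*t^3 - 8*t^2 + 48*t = (t + 3)*(t^3 - 8*t^2 + 16*t) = (t - 4)*(t + 3)*(t^2 - 4*t) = t*(t - 4)*(t + 3)*(t - 4)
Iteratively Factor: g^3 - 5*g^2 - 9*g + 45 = (g - 5)*(g^2 - 9) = (g - 5)*(g + 3)*(g - 3)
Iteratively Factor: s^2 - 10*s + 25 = (s - 5)*(s - 5)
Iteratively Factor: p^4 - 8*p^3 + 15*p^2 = (p - 3)*(p^3 - 5*p^2) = p*(p - 3)*(p^2 - 5*p) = p^2*(p - 3)*(p - 5)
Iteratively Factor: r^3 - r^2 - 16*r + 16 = (r + 4)*(r^2 - 5*r + 4) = (r - 4)*(r + 4)*(r - 1)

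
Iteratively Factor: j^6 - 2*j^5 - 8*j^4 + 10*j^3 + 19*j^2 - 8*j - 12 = (j + 1)*(j^5 - 3*j^4 - 5*j^3 + 15*j^2 + 4*j - 12) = (j - 1)*(j + 1)*(j^4 - 2*j^3 - 7*j^2 + 8*j + 12) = (j - 2)*(j - 1)*(j + 1)*(j^3 - 7*j - 6) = (j - 2)*(j - 1)*(j + 1)^2*(j^2 - j - 6) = (j - 2)*(j - 1)*(j + 1)^2*(j + 2)*(j - 3)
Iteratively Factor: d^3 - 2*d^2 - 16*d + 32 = (d - 4)*(d^2 + 2*d - 8) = (d - 4)*(d + 4)*(d - 2)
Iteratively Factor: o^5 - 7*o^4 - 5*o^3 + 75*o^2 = (o - 5)*(o^4 - 2*o^3 - 15*o^2) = o*(o - 5)*(o^3 - 2*o^2 - 15*o) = o*(o - 5)*(o + 3)*(o^2 - 5*o) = o*(o - 5)^2*(o + 3)*(o)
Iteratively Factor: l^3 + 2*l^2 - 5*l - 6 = (l + 3)*(l^2 - l - 2) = (l + 1)*(l + 3)*(l - 2)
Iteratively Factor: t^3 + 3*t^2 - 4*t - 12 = (t - 2)*(t^2 + 5*t + 6) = (t - 2)*(t + 2)*(t + 3)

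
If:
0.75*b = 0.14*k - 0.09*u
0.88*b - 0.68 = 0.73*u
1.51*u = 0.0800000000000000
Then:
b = 0.82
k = 4.41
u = 0.05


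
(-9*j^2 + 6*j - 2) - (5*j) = -9*j^2 + j - 2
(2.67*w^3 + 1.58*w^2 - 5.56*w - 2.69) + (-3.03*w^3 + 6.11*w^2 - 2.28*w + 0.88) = -0.36*w^3 + 7.69*w^2 - 7.84*w - 1.81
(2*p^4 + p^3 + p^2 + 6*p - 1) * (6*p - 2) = 12*p^5 + 2*p^4 + 4*p^3 + 34*p^2 - 18*p + 2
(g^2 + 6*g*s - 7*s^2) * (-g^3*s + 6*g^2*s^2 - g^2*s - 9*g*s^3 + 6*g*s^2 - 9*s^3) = -g^5*s - g^4*s + 34*g^3*s^3 - 96*g^2*s^4 + 34*g^2*s^3 + 63*g*s^5 - 96*g*s^4 + 63*s^5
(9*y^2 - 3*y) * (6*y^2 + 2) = 54*y^4 - 18*y^3 + 18*y^2 - 6*y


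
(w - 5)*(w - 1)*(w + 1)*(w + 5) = w^4 - 26*w^2 + 25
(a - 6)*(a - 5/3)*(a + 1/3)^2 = a^4 - 7*a^3 + 5*a^2 + 157*a/27 + 10/9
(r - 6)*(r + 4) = r^2 - 2*r - 24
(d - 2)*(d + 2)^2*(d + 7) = d^4 + 9*d^3 + 10*d^2 - 36*d - 56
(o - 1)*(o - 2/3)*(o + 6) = o^3 + 13*o^2/3 - 28*o/3 + 4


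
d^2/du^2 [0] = 0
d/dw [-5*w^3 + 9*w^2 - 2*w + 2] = -15*w^2 + 18*w - 2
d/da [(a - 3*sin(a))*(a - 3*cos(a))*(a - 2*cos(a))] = (a - 3*sin(a))*(a - 3*cos(a))*(2*sin(a) + 1) + (a - 3*sin(a))*(a - 2*cos(a))*(3*sin(a) + 1) - (a - 3*cos(a))*(a - 2*cos(a))*(3*cos(a) - 1)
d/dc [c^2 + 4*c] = 2*c + 4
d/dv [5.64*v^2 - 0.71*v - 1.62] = 11.28*v - 0.71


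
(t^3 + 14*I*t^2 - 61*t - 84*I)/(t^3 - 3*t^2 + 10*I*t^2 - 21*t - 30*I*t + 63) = (t + 4*I)/(t - 3)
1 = 1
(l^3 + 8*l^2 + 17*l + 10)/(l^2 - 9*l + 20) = (l^3 + 8*l^2 + 17*l + 10)/(l^2 - 9*l + 20)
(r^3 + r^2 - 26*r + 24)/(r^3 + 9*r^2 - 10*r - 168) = (r - 1)/(r + 7)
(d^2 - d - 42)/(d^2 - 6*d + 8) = (d^2 - d - 42)/(d^2 - 6*d + 8)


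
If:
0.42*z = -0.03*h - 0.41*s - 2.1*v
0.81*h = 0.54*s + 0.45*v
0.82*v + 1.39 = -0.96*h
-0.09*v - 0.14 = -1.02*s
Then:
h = -0.55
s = 0.04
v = -1.05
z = 5.24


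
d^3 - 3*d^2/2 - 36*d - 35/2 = (d - 7)*(d + 1/2)*(d + 5)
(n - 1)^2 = n^2 - 2*n + 1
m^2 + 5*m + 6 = (m + 2)*(m + 3)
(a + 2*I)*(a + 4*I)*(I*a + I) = I*a^3 - 6*a^2 + I*a^2 - 6*a - 8*I*a - 8*I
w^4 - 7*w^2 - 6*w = w*(w - 3)*(w + 1)*(w + 2)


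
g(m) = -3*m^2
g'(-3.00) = 18.00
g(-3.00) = -27.00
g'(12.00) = -72.00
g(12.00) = -432.00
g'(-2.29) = 13.74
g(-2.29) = -15.73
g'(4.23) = -25.38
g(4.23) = -53.68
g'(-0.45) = 2.70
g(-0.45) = -0.61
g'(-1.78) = 10.68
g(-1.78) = -9.51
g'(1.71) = -10.26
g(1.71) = -8.77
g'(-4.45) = 26.70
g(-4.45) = -59.41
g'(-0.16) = 0.96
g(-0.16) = -0.08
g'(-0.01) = 0.06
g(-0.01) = -0.00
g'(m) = -6*m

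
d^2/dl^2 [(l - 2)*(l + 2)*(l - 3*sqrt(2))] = 6*l - 6*sqrt(2)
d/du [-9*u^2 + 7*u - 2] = 7 - 18*u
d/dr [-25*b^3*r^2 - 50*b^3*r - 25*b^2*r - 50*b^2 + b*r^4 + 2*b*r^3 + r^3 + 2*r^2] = -50*b^3*r - 50*b^3 - 25*b^2 + 4*b*r^3 + 6*b*r^2 + 3*r^2 + 4*r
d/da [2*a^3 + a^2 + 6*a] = 6*a^2 + 2*a + 6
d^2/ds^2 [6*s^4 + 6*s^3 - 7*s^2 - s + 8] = 72*s^2 + 36*s - 14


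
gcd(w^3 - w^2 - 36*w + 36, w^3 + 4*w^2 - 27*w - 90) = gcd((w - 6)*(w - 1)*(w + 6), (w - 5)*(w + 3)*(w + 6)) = w + 6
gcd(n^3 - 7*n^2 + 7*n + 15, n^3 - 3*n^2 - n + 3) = n^2 - 2*n - 3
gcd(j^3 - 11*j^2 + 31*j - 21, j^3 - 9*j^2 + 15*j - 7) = j^2 - 8*j + 7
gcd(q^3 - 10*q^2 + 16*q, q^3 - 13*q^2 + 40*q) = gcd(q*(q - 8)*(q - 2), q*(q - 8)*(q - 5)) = q^2 - 8*q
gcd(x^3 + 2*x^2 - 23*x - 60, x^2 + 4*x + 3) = x + 3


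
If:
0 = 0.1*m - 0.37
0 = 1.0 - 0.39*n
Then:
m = 3.70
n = 2.56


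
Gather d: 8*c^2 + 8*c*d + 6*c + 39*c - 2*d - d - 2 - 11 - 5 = 8*c^2 + 45*c + d*(8*c - 3) - 18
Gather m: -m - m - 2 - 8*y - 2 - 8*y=-2*m - 16*y - 4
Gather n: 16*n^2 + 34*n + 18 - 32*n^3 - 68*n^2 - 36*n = -32*n^3 - 52*n^2 - 2*n + 18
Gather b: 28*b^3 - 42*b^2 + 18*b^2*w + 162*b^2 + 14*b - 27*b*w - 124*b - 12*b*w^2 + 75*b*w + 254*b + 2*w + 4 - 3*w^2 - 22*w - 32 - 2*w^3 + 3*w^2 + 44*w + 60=28*b^3 + b^2*(18*w + 120) + b*(-12*w^2 + 48*w + 144) - 2*w^3 + 24*w + 32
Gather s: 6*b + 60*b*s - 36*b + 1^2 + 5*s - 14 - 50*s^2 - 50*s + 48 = -30*b - 50*s^2 + s*(60*b - 45) + 35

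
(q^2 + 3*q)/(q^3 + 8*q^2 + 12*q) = (q + 3)/(q^2 + 8*q + 12)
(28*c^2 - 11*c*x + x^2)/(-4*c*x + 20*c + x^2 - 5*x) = (-7*c + x)/(x - 5)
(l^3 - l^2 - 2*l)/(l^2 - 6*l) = (l^2 - l - 2)/(l - 6)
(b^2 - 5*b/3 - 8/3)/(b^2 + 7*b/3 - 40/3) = (b + 1)/(b + 5)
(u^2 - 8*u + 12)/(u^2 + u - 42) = (u - 2)/(u + 7)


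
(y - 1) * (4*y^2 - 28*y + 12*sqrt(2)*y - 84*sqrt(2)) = 4*y^3 - 32*y^2 + 12*sqrt(2)*y^2 - 96*sqrt(2)*y + 28*y + 84*sqrt(2)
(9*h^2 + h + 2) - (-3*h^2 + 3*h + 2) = 12*h^2 - 2*h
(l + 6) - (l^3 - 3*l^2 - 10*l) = -l^3 + 3*l^2 + 11*l + 6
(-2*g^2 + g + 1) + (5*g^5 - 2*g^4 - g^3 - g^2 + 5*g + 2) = 5*g^5 - 2*g^4 - g^3 - 3*g^2 + 6*g + 3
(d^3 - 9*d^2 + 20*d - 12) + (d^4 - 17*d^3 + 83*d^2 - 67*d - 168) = d^4 - 16*d^3 + 74*d^2 - 47*d - 180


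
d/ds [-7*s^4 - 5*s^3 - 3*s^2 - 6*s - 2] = -28*s^3 - 15*s^2 - 6*s - 6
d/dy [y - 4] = 1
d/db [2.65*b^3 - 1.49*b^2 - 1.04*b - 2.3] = 7.95*b^2 - 2.98*b - 1.04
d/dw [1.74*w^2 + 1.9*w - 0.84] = 3.48*w + 1.9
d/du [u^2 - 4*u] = 2*u - 4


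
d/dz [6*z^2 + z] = 12*z + 1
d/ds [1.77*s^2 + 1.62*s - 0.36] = 3.54*s + 1.62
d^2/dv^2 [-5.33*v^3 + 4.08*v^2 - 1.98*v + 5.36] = 8.16 - 31.98*v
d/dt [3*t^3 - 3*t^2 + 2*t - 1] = 9*t^2 - 6*t + 2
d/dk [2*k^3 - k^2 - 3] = 2*k*(3*k - 1)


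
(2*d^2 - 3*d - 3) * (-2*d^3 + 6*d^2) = -4*d^5 + 18*d^4 - 12*d^3 - 18*d^2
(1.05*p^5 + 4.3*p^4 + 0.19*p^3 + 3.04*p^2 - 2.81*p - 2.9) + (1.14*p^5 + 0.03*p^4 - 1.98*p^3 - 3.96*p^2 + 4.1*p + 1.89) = 2.19*p^5 + 4.33*p^4 - 1.79*p^3 - 0.92*p^2 + 1.29*p - 1.01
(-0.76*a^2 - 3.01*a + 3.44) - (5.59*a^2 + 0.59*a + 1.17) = -6.35*a^2 - 3.6*a + 2.27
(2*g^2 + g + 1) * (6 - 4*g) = -8*g^3 + 8*g^2 + 2*g + 6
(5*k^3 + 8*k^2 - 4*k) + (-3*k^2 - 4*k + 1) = 5*k^3 + 5*k^2 - 8*k + 1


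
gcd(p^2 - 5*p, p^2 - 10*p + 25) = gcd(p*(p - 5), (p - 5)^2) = p - 5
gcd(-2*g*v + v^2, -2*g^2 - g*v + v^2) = -2*g + v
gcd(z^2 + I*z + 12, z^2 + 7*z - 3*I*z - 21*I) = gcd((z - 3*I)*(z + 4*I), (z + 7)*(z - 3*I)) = z - 3*I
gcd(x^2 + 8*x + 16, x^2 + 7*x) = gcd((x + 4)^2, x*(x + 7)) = 1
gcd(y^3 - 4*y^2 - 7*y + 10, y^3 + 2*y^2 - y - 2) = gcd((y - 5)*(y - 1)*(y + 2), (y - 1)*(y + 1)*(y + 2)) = y^2 + y - 2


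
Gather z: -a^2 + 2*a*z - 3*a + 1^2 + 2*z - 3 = -a^2 - 3*a + z*(2*a + 2) - 2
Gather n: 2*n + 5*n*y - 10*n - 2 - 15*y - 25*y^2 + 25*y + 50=n*(5*y - 8) - 25*y^2 + 10*y + 48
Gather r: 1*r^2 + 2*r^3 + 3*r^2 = 2*r^3 + 4*r^2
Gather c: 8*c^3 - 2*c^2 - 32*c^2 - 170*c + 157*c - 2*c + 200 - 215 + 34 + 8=8*c^3 - 34*c^2 - 15*c + 27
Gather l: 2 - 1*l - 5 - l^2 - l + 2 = -l^2 - 2*l - 1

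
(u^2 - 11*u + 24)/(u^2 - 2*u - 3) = (u - 8)/(u + 1)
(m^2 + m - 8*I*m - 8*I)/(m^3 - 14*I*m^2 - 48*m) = (m + 1)/(m*(m - 6*I))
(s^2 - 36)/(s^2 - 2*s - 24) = (s + 6)/(s + 4)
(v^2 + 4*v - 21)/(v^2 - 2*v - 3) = (v + 7)/(v + 1)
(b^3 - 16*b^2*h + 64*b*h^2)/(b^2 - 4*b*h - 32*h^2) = b*(b - 8*h)/(b + 4*h)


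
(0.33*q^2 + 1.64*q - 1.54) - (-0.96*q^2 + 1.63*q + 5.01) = 1.29*q^2 + 0.01*q - 6.55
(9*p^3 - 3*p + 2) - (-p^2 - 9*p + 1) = 9*p^3 + p^2 + 6*p + 1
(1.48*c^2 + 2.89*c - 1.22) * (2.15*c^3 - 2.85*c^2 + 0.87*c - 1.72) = 3.182*c^5 + 1.9955*c^4 - 9.5719*c^3 + 3.4457*c^2 - 6.0322*c + 2.0984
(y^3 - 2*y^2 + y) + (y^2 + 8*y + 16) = y^3 - y^2 + 9*y + 16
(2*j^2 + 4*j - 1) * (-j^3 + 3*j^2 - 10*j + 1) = -2*j^5 + 2*j^4 - 7*j^3 - 41*j^2 + 14*j - 1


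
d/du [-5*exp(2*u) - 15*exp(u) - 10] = (-10*exp(u) - 15)*exp(u)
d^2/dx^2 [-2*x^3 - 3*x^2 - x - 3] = -12*x - 6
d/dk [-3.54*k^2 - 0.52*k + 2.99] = -7.08*k - 0.52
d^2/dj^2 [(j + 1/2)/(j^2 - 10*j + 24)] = ((19 - 6*j)*(j^2 - 10*j + 24) + (j - 5)^2*(8*j + 4))/(j^2 - 10*j + 24)^3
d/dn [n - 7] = 1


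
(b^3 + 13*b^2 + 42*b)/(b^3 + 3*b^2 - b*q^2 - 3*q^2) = b*(b^2 + 13*b + 42)/(b^3 + 3*b^2 - b*q^2 - 3*q^2)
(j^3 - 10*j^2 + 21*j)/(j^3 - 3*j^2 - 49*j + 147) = j/(j + 7)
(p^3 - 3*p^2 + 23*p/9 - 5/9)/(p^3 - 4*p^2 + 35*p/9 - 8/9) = (3*p - 5)/(3*p - 8)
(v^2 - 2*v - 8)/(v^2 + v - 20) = (v + 2)/(v + 5)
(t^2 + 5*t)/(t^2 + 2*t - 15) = t/(t - 3)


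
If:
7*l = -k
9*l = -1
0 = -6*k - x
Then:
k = 7/9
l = -1/9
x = -14/3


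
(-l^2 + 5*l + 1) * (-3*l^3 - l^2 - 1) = 3*l^5 - 14*l^4 - 8*l^3 - 5*l - 1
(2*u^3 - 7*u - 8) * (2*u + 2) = 4*u^4 + 4*u^3 - 14*u^2 - 30*u - 16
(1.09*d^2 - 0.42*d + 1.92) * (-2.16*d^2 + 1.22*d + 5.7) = -2.3544*d^4 + 2.237*d^3 + 1.5534*d^2 - 0.0516000000000001*d + 10.944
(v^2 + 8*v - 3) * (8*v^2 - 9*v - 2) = 8*v^4 + 55*v^3 - 98*v^2 + 11*v + 6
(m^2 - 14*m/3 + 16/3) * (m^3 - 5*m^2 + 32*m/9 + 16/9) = m^5 - 29*m^4/3 + 290*m^3/9 - 1120*m^2/27 + 32*m/3 + 256/27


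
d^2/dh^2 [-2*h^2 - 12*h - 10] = -4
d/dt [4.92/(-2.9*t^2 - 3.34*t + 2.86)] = (28.536*t + 16.4328)/(2.9*t^2 + 3.34*t - 2.86)^2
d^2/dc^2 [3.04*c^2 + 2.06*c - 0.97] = 6.08000000000000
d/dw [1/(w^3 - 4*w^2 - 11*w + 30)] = (-3*w^2 + 8*w + 11)/(w^3 - 4*w^2 - 11*w + 30)^2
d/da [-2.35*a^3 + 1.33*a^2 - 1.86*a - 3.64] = -7.05*a^2 + 2.66*a - 1.86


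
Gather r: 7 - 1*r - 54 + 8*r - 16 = 7*r - 63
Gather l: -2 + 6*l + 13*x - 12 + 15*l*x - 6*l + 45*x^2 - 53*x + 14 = 15*l*x + 45*x^2 - 40*x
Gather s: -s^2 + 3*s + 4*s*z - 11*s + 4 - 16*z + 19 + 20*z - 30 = -s^2 + s*(4*z - 8) + 4*z - 7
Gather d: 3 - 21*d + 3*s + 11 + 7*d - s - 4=-14*d + 2*s + 10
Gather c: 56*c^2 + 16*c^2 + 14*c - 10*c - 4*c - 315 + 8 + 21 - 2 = 72*c^2 - 288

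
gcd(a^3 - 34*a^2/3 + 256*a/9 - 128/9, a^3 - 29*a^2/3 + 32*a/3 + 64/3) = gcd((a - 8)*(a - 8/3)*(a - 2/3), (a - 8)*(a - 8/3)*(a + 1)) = a^2 - 32*a/3 + 64/3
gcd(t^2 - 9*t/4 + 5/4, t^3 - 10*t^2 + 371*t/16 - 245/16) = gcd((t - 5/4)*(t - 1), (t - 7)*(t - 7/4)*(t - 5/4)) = t - 5/4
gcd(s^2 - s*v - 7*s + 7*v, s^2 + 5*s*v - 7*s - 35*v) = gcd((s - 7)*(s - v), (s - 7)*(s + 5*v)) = s - 7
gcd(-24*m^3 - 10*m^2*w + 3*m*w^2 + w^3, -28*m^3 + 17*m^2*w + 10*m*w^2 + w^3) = 4*m + w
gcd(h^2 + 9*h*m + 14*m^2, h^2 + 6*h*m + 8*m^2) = h + 2*m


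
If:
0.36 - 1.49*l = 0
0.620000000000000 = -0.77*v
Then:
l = 0.24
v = -0.81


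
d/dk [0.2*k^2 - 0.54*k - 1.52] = 0.4*k - 0.54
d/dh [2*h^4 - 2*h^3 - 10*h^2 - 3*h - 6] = 8*h^3 - 6*h^2 - 20*h - 3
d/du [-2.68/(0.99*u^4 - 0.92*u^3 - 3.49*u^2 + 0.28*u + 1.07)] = (10.6128*u^3 - 7.3968*u^2 - 18.7064*u + 0.7504)/(0.99*u^4 - 0.92*u^3 - 3.49*u^2 + 0.28*u + 1.07)^2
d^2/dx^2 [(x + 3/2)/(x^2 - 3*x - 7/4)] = 16*(3*(1 - 2*x)*(-4*x^2 + 12*x + 7) - 4*(2*x - 3)^2*(2*x + 3))/(-4*x^2 + 12*x + 7)^3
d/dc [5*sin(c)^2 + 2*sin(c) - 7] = 2*(5*sin(c) + 1)*cos(c)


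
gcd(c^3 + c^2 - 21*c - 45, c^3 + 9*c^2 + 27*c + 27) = c^2 + 6*c + 9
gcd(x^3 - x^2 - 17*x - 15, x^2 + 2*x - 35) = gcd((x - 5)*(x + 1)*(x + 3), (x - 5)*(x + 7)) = x - 5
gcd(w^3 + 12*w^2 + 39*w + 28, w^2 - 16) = w + 4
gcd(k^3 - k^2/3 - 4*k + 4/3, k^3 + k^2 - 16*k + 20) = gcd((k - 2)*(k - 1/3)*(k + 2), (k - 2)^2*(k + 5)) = k - 2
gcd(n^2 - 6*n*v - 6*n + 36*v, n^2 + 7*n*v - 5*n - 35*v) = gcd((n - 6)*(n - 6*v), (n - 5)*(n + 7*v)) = 1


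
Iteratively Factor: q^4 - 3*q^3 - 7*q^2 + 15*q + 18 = (q + 2)*(q^3 - 5*q^2 + 3*q + 9) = (q + 1)*(q + 2)*(q^2 - 6*q + 9) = (q - 3)*(q + 1)*(q + 2)*(q - 3)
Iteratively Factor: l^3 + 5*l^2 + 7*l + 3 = (l + 3)*(l^2 + 2*l + 1) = (l + 1)*(l + 3)*(l + 1)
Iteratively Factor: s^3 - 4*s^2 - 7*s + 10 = (s - 1)*(s^2 - 3*s - 10) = (s - 1)*(s + 2)*(s - 5)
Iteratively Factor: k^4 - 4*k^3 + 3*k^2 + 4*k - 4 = (k - 2)*(k^3 - 2*k^2 - k + 2) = (k - 2)*(k + 1)*(k^2 - 3*k + 2) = (k - 2)*(k - 1)*(k + 1)*(k - 2)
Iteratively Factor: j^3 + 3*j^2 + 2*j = (j)*(j^2 + 3*j + 2) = j*(j + 1)*(j + 2)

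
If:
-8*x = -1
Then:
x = 1/8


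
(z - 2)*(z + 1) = z^2 - z - 2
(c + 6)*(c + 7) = c^2 + 13*c + 42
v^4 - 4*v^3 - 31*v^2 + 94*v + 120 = (v - 6)*(v - 4)*(v + 1)*(v + 5)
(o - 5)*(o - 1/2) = o^2 - 11*o/2 + 5/2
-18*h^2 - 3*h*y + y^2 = (-6*h + y)*(3*h + y)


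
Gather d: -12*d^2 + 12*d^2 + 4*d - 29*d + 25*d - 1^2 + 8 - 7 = 0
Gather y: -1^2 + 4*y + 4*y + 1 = 8*y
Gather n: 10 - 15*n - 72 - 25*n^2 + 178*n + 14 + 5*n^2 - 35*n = -20*n^2 + 128*n - 48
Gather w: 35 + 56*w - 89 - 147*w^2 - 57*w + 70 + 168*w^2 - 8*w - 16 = 21*w^2 - 9*w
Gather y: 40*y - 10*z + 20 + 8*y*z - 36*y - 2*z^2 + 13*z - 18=y*(8*z + 4) - 2*z^2 + 3*z + 2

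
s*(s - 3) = s^2 - 3*s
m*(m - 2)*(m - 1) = m^3 - 3*m^2 + 2*m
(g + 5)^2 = g^2 + 10*g + 25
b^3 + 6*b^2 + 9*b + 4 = (b + 1)^2*(b + 4)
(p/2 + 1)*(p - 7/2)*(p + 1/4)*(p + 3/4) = p^4/2 - p^3/4 - 133*p^2/32 - 233*p/64 - 21/32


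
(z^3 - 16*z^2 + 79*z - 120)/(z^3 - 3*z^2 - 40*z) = (z^2 - 8*z + 15)/(z*(z + 5))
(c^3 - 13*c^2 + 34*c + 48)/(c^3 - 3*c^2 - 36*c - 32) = (c - 6)/(c + 4)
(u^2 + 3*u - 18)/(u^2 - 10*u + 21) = (u + 6)/(u - 7)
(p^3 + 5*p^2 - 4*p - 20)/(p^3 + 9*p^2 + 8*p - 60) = (p + 2)/(p + 6)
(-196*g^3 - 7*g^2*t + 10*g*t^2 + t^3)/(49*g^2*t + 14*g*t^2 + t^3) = (-4*g + t)/t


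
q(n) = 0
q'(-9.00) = 0.00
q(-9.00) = 0.00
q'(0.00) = 0.00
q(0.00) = 0.00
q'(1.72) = 0.00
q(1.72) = 0.00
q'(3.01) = 0.00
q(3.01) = 0.00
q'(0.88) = 0.00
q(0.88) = 0.00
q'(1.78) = 0.00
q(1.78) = 0.00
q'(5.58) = 0.00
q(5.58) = 0.00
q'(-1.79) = 0.00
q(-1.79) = 0.00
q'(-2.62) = 0.00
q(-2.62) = 0.00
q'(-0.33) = 0.00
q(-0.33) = 0.00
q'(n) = 0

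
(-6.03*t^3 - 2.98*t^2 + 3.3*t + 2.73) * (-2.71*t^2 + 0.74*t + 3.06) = 16.3413*t^5 + 3.6136*t^4 - 29.6*t^3 - 14.0751*t^2 + 12.1182*t + 8.3538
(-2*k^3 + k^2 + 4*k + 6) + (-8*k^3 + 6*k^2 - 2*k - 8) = -10*k^3 + 7*k^2 + 2*k - 2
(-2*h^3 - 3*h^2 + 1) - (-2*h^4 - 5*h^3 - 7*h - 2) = 2*h^4 + 3*h^3 - 3*h^2 + 7*h + 3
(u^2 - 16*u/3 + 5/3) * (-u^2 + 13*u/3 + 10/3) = -u^4 + 29*u^3/3 - 193*u^2/9 - 95*u/9 + 50/9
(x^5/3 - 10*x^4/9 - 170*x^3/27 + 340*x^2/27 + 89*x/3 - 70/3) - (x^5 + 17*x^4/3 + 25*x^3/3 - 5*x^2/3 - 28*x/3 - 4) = -2*x^5/3 - 61*x^4/9 - 395*x^3/27 + 385*x^2/27 + 39*x - 58/3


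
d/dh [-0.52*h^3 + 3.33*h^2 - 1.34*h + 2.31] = -1.56*h^2 + 6.66*h - 1.34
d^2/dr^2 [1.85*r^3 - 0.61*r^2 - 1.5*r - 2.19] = 11.1*r - 1.22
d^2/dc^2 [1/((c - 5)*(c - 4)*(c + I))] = 2*((c - 5)^2*(c - 4)^2 + (c - 5)^2*(c - 4)*(c + I) + (c - 5)^2*(c + I)^2 + (c - 5)*(c - 4)^2*(c + I) + (c - 5)*(c - 4)*(c + I)^2 + (c - 4)^2*(c + I)^2)/((c - 5)^3*(c - 4)^3*(c + I)^3)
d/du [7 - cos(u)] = sin(u)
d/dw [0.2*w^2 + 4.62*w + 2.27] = 0.4*w + 4.62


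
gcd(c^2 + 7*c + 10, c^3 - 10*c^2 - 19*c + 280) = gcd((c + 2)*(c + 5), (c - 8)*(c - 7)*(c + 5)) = c + 5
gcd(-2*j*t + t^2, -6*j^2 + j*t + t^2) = -2*j + t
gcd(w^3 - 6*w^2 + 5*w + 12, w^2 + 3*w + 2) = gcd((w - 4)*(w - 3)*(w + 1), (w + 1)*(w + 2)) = w + 1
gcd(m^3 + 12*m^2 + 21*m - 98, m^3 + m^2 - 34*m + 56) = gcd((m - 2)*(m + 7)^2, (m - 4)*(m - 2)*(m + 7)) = m^2 + 5*m - 14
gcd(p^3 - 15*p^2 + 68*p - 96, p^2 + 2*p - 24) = p - 4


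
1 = 1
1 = 1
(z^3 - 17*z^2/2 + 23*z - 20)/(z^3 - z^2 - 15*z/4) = 2*(z^2 - 6*z + 8)/(z*(2*z + 3))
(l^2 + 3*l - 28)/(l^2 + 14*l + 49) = (l - 4)/(l + 7)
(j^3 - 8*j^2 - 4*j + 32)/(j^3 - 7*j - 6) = (j^2 - 10*j + 16)/(j^2 - 2*j - 3)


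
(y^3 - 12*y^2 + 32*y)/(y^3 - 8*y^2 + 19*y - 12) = y*(y - 8)/(y^2 - 4*y + 3)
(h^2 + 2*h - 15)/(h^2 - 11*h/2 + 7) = 2*(h^2 + 2*h - 15)/(2*h^2 - 11*h + 14)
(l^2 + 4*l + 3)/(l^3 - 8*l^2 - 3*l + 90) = (l + 1)/(l^2 - 11*l + 30)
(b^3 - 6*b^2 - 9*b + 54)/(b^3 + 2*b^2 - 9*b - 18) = (b - 6)/(b + 2)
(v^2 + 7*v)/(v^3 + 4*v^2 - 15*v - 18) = v*(v + 7)/(v^3 + 4*v^2 - 15*v - 18)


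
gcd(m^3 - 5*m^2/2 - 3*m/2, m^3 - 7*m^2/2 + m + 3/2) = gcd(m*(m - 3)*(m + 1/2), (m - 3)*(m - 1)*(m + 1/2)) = m^2 - 5*m/2 - 3/2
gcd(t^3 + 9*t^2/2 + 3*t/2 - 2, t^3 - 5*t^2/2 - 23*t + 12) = t^2 + 7*t/2 - 2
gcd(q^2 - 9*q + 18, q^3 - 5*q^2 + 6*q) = q - 3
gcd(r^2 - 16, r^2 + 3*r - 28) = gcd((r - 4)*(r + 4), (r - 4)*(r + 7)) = r - 4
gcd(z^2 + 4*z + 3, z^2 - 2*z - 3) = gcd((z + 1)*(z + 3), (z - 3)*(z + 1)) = z + 1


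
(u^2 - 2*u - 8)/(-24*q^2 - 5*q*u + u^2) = (-u^2 + 2*u + 8)/(24*q^2 + 5*q*u - u^2)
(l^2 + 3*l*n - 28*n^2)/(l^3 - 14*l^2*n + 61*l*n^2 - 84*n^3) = (l + 7*n)/(l^2 - 10*l*n + 21*n^2)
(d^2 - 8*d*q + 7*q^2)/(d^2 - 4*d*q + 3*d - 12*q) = (d^2 - 8*d*q + 7*q^2)/(d^2 - 4*d*q + 3*d - 12*q)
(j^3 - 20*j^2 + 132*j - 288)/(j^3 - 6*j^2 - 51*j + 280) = (j^2 - 12*j + 36)/(j^2 + 2*j - 35)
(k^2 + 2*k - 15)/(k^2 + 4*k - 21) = (k + 5)/(k + 7)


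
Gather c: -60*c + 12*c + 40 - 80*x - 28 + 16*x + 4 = -48*c - 64*x + 16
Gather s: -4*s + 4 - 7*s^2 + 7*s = -7*s^2 + 3*s + 4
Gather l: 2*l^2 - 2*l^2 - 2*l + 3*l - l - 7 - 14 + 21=0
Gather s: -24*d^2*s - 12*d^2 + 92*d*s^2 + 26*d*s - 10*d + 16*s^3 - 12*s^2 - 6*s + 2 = -12*d^2 - 10*d + 16*s^3 + s^2*(92*d - 12) + s*(-24*d^2 + 26*d - 6) + 2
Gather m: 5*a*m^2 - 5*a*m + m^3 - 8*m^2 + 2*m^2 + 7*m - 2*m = m^3 + m^2*(5*a - 6) + m*(5 - 5*a)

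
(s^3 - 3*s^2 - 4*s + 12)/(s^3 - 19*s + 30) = (s + 2)/(s + 5)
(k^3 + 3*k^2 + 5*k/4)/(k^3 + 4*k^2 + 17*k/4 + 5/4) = k/(k + 1)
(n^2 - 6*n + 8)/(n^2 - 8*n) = (n^2 - 6*n + 8)/(n*(n - 8))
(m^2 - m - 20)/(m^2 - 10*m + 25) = (m + 4)/(m - 5)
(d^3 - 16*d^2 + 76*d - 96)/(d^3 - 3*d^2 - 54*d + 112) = (d - 6)/(d + 7)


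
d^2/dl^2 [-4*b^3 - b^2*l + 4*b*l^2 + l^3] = 8*b + 6*l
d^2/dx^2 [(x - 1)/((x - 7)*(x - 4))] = 2*(x^3 - 3*x^2 - 51*x + 215)/(x^6 - 33*x^5 + 447*x^4 - 3179*x^3 + 12516*x^2 - 25872*x + 21952)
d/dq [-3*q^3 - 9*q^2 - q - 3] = -9*q^2 - 18*q - 1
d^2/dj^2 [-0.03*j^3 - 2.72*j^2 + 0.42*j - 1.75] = -0.18*j - 5.44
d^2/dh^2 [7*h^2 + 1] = 14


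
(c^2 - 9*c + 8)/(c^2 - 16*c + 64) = (c - 1)/(c - 8)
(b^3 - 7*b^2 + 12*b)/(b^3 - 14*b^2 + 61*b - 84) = b/(b - 7)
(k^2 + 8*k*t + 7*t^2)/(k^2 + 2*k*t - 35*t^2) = (-k - t)/(-k + 5*t)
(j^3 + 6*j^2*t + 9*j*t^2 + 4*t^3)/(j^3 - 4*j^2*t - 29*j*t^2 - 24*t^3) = (-j^2 - 5*j*t - 4*t^2)/(-j^2 + 5*j*t + 24*t^2)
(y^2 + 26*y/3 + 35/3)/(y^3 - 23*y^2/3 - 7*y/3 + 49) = (3*y^2 + 26*y + 35)/(3*y^3 - 23*y^2 - 7*y + 147)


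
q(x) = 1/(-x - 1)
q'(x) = (-x - 1)^(-2)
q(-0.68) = -3.12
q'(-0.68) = 9.77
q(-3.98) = 0.34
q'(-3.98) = 0.11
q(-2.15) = 0.87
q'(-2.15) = 0.76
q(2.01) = -0.33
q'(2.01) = 0.11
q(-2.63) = 0.61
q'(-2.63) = 0.38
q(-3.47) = 0.40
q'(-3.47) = 0.16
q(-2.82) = 0.55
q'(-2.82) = 0.30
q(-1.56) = 1.79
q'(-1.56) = 3.19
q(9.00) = -0.10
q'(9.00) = 0.01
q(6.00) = -0.14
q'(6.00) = 0.02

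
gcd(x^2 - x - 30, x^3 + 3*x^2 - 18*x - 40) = x + 5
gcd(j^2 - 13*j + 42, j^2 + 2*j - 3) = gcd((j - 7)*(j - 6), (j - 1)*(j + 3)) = 1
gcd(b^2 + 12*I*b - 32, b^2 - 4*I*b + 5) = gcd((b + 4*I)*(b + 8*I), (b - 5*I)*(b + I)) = 1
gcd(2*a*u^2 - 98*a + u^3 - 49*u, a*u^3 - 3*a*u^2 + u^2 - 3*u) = 1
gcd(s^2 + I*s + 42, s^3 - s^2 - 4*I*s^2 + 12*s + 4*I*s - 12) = s - 6*I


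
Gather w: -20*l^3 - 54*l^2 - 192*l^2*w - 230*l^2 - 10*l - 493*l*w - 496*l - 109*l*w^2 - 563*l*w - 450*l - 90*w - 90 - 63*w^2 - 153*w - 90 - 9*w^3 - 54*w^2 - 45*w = -20*l^3 - 284*l^2 - 956*l - 9*w^3 + w^2*(-109*l - 117) + w*(-192*l^2 - 1056*l - 288) - 180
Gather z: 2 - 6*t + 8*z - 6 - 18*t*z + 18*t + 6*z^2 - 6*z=12*t + 6*z^2 + z*(2 - 18*t) - 4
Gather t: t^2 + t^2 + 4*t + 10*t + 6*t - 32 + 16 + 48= 2*t^2 + 20*t + 32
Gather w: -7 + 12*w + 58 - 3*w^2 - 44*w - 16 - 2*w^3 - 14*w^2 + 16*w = -2*w^3 - 17*w^2 - 16*w + 35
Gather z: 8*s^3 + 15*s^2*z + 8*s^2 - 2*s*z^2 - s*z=8*s^3 + 8*s^2 - 2*s*z^2 + z*(15*s^2 - s)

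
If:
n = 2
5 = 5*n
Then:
No Solution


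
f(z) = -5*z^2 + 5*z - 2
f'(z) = 5 - 10*z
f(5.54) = -127.76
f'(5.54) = -50.40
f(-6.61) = -253.51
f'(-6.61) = 71.10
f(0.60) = -0.80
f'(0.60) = -1.00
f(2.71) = -25.17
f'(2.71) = -22.10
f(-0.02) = -2.10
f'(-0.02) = 5.20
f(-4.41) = -121.29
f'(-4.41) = 49.10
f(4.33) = -74.09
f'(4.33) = -38.30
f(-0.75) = -8.56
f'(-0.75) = 12.50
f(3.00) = -32.00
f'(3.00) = -25.00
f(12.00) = -662.00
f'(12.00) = -115.00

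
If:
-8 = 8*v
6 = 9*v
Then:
No Solution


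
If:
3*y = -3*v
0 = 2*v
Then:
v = 0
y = 0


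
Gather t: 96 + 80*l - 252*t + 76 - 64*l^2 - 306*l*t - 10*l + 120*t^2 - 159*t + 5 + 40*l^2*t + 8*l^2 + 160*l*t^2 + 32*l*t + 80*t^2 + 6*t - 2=-56*l^2 + 70*l + t^2*(160*l + 200) + t*(40*l^2 - 274*l - 405) + 175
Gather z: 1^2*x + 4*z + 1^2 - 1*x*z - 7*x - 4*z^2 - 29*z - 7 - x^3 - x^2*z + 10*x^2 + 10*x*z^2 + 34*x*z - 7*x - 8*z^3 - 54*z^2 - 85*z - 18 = -x^3 + 10*x^2 - 13*x - 8*z^3 + z^2*(10*x - 58) + z*(-x^2 + 33*x - 110) - 24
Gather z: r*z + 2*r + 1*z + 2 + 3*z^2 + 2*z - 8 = 2*r + 3*z^2 + z*(r + 3) - 6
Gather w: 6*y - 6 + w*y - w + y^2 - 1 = w*(y - 1) + y^2 + 6*y - 7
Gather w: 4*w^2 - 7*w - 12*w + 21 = 4*w^2 - 19*w + 21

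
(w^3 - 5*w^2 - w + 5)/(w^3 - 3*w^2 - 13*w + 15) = (w + 1)/(w + 3)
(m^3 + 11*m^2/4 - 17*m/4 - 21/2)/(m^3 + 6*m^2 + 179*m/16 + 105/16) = 4*(m - 2)/(4*m + 5)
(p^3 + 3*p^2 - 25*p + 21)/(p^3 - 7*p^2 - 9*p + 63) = (p^2 + 6*p - 7)/(p^2 - 4*p - 21)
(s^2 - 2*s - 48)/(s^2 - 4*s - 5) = (-s^2 + 2*s + 48)/(-s^2 + 4*s + 5)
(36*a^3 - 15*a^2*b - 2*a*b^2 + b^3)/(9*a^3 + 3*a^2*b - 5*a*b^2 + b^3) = (4*a + b)/(a + b)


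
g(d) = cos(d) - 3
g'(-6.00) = -0.28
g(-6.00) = -2.04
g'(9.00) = -0.41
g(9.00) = -3.91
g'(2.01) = -0.91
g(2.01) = -3.43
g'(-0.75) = 0.68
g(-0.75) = -2.27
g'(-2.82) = 0.32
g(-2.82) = -3.95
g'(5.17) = 0.90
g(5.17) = -2.56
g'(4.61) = 0.99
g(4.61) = -3.10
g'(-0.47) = 0.45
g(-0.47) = -2.11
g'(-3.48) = -0.33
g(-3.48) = -3.94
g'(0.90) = -0.78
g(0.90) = -2.38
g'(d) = -sin(d)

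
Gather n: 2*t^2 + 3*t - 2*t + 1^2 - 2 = 2*t^2 + t - 1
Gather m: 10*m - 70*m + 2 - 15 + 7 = -60*m - 6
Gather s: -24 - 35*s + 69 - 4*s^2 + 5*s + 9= -4*s^2 - 30*s + 54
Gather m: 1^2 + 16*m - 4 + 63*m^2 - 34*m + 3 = 63*m^2 - 18*m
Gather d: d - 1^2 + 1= d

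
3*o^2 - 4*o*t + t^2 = (-3*o + t)*(-o + t)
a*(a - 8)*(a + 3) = a^3 - 5*a^2 - 24*a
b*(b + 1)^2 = b^3 + 2*b^2 + b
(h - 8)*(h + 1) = h^2 - 7*h - 8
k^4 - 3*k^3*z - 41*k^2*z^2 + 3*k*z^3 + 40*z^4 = (k - 8*z)*(k - z)*(k + z)*(k + 5*z)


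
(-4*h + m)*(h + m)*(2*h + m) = -8*h^3 - 10*h^2*m - h*m^2 + m^3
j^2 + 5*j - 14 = (j - 2)*(j + 7)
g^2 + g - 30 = (g - 5)*(g + 6)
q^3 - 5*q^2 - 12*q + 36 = (q - 6)*(q - 2)*(q + 3)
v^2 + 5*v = v*(v + 5)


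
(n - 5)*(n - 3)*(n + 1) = n^3 - 7*n^2 + 7*n + 15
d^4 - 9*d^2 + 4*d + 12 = (d - 2)^2*(d + 1)*(d + 3)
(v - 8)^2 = v^2 - 16*v + 64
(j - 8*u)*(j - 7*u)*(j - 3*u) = j^3 - 18*j^2*u + 101*j*u^2 - 168*u^3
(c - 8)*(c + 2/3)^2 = c^3 - 20*c^2/3 - 92*c/9 - 32/9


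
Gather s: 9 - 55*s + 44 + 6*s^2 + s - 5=6*s^2 - 54*s + 48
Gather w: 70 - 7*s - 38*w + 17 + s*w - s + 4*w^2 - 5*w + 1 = -8*s + 4*w^2 + w*(s - 43) + 88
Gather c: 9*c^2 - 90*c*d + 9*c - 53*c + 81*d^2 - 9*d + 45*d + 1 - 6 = 9*c^2 + c*(-90*d - 44) + 81*d^2 + 36*d - 5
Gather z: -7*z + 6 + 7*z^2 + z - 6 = 7*z^2 - 6*z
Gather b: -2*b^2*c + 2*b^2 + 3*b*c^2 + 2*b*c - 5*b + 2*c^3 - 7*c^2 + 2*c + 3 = b^2*(2 - 2*c) + b*(3*c^2 + 2*c - 5) + 2*c^3 - 7*c^2 + 2*c + 3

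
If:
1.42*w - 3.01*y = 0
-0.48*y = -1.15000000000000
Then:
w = 5.08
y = 2.40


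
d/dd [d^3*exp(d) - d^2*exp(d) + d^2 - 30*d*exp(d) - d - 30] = d^3*exp(d) + 2*d^2*exp(d) - 32*d*exp(d) + 2*d - 30*exp(d) - 1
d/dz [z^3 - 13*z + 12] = 3*z^2 - 13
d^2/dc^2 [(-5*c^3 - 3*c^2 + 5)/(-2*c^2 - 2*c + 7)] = 6*(26*c^3 - 48*c^2 + 225*c + 19)/(8*c^6 + 24*c^5 - 60*c^4 - 160*c^3 + 210*c^2 + 294*c - 343)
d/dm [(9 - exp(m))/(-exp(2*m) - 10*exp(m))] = (-exp(2*m) + 18*exp(m) + 90)*exp(-m)/(exp(2*m) + 20*exp(m) + 100)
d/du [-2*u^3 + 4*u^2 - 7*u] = -6*u^2 + 8*u - 7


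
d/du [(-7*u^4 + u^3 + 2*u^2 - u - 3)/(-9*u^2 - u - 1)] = 2*(63*u^5 + 6*u^4 + 13*u^3 - 7*u^2 - 29*u - 1)/(81*u^4 + 18*u^3 + 19*u^2 + 2*u + 1)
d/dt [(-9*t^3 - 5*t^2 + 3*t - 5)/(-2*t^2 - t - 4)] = (18*t^4 + 18*t^3 + 119*t^2 + 20*t - 17)/(4*t^4 + 4*t^3 + 17*t^2 + 8*t + 16)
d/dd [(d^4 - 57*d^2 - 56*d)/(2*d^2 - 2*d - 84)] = (d*(2*d - 1)*(-d^3 + 57*d + 56)/2 + (-d^2 + d + 42)*(-2*d^3 + 57*d + 28))/(-d^2 + d + 42)^2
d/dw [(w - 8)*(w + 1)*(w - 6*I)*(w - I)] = 4*w^3 + w^2*(-21 - 21*I) + w*(-28 + 98*I) + 42 + 56*I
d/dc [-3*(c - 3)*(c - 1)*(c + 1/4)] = -9*c^2 + 45*c/2 - 6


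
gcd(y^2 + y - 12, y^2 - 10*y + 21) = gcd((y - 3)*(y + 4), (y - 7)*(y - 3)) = y - 3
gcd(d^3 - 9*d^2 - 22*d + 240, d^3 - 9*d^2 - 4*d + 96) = d - 8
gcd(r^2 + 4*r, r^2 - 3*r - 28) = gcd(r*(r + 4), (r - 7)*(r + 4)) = r + 4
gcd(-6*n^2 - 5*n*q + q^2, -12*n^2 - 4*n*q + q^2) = -6*n + q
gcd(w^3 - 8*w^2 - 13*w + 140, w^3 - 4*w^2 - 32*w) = w + 4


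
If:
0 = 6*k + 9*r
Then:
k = -3*r/2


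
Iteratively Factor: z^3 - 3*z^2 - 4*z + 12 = (z + 2)*(z^2 - 5*z + 6) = (z - 2)*(z + 2)*(z - 3)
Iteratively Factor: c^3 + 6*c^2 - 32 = (c + 4)*(c^2 + 2*c - 8) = (c - 2)*(c + 4)*(c + 4)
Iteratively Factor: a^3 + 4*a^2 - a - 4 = (a - 1)*(a^2 + 5*a + 4) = (a - 1)*(a + 1)*(a + 4)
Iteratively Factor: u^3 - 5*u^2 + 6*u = (u - 2)*(u^2 - 3*u) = u*(u - 2)*(u - 3)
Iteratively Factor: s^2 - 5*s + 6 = (s - 2)*(s - 3)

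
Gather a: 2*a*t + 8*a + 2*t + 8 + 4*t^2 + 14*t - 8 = a*(2*t + 8) + 4*t^2 + 16*t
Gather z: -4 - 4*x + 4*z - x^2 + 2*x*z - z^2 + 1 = -x^2 - 4*x - z^2 + z*(2*x + 4) - 3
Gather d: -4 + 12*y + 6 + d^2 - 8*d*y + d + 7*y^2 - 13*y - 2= d^2 + d*(1 - 8*y) + 7*y^2 - y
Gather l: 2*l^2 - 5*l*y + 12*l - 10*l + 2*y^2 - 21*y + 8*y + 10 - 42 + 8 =2*l^2 + l*(2 - 5*y) + 2*y^2 - 13*y - 24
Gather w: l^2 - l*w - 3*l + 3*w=l^2 - 3*l + w*(3 - l)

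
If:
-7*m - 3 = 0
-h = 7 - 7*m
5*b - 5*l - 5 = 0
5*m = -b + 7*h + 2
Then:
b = -461/7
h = -10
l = -468/7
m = -3/7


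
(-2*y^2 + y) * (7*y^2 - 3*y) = -14*y^4 + 13*y^3 - 3*y^2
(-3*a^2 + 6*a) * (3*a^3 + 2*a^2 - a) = -9*a^5 + 12*a^4 + 15*a^3 - 6*a^2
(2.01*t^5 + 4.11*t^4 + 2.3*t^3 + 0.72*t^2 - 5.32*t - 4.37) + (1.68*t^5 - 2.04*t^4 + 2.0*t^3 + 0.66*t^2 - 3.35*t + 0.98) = 3.69*t^5 + 2.07*t^4 + 4.3*t^3 + 1.38*t^2 - 8.67*t - 3.39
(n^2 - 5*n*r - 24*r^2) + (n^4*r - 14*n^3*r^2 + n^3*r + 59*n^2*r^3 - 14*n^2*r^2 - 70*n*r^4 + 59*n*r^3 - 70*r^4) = n^4*r - 14*n^3*r^2 + n^3*r + 59*n^2*r^3 - 14*n^2*r^2 + n^2 - 70*n*r^4 + 59*n*r^3 - 5*n*r - 70*r^4 - 24*r^2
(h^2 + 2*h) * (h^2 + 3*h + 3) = h^4 + 5*h^3 + 9*h^2 + 6*h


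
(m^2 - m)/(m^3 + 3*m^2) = (m - 1)/(m*(m + 3))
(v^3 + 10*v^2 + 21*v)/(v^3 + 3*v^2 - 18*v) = (v^2 + 10*v + 21)/(v^2 + 3*v - 18)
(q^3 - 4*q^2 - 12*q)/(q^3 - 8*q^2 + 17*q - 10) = q*(q^2 - 4*q - 12)/(q^3 - 8*q^2 + 17*q - 10)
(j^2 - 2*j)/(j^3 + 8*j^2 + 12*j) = (j - 2)/(j^2 + 8*j + 12)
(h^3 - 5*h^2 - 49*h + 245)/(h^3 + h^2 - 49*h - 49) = (h - 5)/(h + 1)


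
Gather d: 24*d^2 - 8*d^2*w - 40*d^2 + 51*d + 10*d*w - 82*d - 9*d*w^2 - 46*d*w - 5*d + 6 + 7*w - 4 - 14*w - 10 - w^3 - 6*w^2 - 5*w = d^2*(-8*w - 16) + d*(-9*w^2 - 36*w - 36) - w^3 - 6*w^2 - 12*w - 8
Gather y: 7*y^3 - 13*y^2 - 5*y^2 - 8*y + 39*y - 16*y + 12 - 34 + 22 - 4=7*y^3 - 18*y^2 + 15*y - 4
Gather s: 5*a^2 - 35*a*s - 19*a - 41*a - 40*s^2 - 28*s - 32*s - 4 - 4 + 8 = 5*a^2 - 60*a - 40*s^2 + s*(-35*a - 60)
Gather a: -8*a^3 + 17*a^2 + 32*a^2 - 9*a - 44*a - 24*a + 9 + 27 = -8*a^3 + 49*a^2 - 77*a + 36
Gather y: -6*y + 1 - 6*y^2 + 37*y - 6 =-6*y^2 + 31*y - 5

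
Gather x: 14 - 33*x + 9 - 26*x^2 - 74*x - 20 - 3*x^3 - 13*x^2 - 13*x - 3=-3*x^3 - 39*x^2 - 120*x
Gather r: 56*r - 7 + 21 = 56*r + 14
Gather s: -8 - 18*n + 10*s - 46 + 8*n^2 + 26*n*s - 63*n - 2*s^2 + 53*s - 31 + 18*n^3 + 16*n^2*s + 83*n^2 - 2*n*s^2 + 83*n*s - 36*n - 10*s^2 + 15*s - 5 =18*n^3 + 91*n^2 - 117*n + s^2*(-2*n - 12) + s*(16*n^2 + 109*n + 78) - 90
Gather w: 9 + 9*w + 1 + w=10*w + 10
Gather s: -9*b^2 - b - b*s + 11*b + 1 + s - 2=-9*b^2 + 10*b + s*(1 - b) - 1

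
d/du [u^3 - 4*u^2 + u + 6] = 3*u^2 - 8*u + 1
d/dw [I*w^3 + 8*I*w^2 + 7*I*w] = I*(3*w^2 + 16*w + 7)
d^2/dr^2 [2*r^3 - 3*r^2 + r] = 12*r - 6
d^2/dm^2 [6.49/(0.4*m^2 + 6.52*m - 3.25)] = (-2.0768*m^2 - 33.85184*m + 6.49*(0.8*m + 6.52)*(1.6*m + 13.04) + 16.874)/(0.4*m^2 + 6.52*m - 3.25)^3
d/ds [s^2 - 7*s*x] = 2*s - 7*x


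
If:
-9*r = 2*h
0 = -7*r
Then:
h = 0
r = 0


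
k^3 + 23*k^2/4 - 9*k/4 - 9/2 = (k - 1)*(k + 3/4)*(k + 6)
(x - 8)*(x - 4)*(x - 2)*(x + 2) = x^4 - 12*x^3 + 28*x^2 + 48*x - 128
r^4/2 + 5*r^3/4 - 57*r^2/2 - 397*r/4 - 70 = (r/2 + 1/2)*(r - 8)*(r + 5/2)*(r + 7)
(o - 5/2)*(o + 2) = o^2 - o/2 - 5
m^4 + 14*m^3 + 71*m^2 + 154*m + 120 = (m + 2)*(m + 3)*(m + 4)*(m + 5)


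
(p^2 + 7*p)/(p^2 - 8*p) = (p + 7)/(p - 8)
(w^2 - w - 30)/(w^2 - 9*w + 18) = (w + 5)/(w - 3)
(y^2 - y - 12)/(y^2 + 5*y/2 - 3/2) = 2*(y - 4)/(2*y - 1)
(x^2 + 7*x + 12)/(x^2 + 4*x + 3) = (x + 4)/(x + 1)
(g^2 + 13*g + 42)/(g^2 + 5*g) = (g^2 + 13*g + 42)/(g*(g + 5))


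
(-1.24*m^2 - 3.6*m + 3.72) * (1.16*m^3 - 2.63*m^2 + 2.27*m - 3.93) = -1.4384*m^5 - 0.914800000000001*m^4 + 10.9684*m^3 - 13.0824*m^2 + 22.5924*m - 14.6196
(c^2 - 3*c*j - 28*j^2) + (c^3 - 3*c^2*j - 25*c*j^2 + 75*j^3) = c^3 - 3*c^2*j + c^2 - 25*c*j^2 - 3*c*j + 75*j^3 - 28*j^2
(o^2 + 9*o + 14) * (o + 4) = o^3 + 13*o^2 + 50*o + 56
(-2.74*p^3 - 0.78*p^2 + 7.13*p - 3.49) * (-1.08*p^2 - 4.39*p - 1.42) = 2.9592*p^5 + 12.871*p^4 - 0.3854*p^3 - 26.4239*p^2 + 5.1965*p + 4.9558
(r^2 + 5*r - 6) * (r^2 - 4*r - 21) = r^4 + r^3 - 47*r^2 - 81*r + 126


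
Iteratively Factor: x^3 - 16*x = (x + 4)*(x^2 - 4*x) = (x - 4)*(x + 4)*(x)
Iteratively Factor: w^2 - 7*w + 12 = (w - 4)*(w - 3)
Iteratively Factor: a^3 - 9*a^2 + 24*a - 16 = (a - 4)*(a^2 - 5*a + 4) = (a - 4)^2*(a - 1)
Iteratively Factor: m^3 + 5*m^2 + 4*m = (m + 4)*(m^2 + m) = m*(m + 4)*(m + 1)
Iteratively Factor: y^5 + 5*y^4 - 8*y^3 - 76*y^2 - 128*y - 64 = (y + 2)*(y^4 + 3*y^3 - 14*y^2 - 48*y - 32) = (y + 2)^2*(y^3 + y^2 - 16*y - 16) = (y + 1)*(y + 2)^2*(y^2 - 16) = (y + 1)*(y + 2)^2*(y + 4)*(y - 4)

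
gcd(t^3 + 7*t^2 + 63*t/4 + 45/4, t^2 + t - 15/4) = t + 5/2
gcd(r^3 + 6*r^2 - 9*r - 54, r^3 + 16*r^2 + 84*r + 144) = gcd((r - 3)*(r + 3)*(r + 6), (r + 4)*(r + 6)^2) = r + 6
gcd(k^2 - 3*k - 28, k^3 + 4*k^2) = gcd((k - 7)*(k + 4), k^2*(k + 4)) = k + 4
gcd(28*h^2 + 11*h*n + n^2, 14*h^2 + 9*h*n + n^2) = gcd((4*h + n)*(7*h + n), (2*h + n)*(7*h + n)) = 7*h + n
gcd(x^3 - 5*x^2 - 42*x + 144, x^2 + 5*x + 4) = 1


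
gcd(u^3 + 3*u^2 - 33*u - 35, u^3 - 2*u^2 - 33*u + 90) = u - 5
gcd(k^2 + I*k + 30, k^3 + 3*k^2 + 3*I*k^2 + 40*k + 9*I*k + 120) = k - 5*I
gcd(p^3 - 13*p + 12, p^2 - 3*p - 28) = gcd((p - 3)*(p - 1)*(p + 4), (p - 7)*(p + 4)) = p + 4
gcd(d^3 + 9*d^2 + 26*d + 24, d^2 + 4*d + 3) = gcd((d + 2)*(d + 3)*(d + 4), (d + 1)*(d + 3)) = d + 3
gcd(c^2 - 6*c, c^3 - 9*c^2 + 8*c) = c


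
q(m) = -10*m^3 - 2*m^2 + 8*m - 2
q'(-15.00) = -6682.00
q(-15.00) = 33178.00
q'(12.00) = -4360.00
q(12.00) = -17474.00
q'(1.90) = -107.90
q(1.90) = -62.61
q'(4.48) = -612.03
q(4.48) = -905.45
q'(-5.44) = -858.05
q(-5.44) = 1505.18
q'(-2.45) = -162.28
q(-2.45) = 113.46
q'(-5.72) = -950.67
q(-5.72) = 1758.30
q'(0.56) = -3.65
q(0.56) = 0.10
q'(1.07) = -30.63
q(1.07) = -7.98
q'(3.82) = -445.05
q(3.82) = -558.05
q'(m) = -30*m^2 - 4*m + 8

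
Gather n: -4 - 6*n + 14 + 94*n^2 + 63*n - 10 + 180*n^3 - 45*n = 180*n^3 + 94*n^2 + 12*n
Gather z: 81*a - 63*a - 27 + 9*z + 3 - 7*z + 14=18*a + 2*z - 10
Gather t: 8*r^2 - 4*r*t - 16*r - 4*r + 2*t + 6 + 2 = 8*r^2 - 20*r + t*(2 - 4*r) + 8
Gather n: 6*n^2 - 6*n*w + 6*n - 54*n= 6*n^2 + n*(-6*w - 48)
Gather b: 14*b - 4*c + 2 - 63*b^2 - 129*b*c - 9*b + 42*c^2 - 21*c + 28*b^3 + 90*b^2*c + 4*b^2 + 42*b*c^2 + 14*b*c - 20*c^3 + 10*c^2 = 28*b^3 + b^2*(90*c - 59) + b*(42*c^2 - 115*c + 5) - 20*c^3 + 52*c^2 - 25*c + 2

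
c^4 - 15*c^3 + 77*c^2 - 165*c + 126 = (c - 7)*(c - 3)^2*(c - 2)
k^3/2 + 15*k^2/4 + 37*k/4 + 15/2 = (k/2 + 1)*(k + 5/2)*(k + 3)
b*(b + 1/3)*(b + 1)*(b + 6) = b^4 + 22*b^3/3 + 25*b^2/3 + 2*b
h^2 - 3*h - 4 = (h - 4)*(h + 1)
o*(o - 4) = o^2 - 4*o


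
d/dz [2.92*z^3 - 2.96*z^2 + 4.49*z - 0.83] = 8.76*z^2 - 5.92*z + 4.49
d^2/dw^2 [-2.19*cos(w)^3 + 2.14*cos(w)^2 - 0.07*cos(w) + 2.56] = 1.7125*cos(w) - 4.28*cos(2*w) + 4.9275*cos(3*w)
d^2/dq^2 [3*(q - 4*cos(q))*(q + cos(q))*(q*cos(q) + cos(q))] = -3*q^3*cos(q) - 18*q^2*sin(q) - 3*q^2*cos(q) + 18*q^2*cos(2*q) - 12*q*sin(q) + 36*q*sin(2*q) + 27*q*cos(q) + 18*q*cos(2*q) + 27*q*cos(3*q) + 18*sin(q) + 18*sin(2*q) + 18*sin(3*q) + 15*cos(q) - 9*cos(2*q) + 27*cos(3*q) - 9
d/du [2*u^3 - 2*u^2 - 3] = 2*u*(3*u - 2)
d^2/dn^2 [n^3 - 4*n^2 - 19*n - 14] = 6*n - 8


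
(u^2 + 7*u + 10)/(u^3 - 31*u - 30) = (u + 2)/(u^2 - 5*u - 6)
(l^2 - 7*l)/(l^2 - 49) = l/(l + 7)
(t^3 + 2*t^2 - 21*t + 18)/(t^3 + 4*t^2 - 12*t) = (t^2 - 4*t + 3)/(t*(t - 2))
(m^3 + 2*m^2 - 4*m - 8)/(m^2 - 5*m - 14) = (m^2 - 4)/(m - 7)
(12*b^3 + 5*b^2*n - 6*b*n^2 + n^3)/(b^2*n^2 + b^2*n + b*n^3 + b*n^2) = (12*b^2 - 7*b*n + n^2)/(b*n*(n + 1))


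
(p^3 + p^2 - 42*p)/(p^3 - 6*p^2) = (p + 7)/p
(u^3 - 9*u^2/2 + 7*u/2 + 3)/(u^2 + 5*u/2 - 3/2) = (2*u^3 - 9*u^2 + 7*u + 6)/(2*u^2 + 5*u - 3)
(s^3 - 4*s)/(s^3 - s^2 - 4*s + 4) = s/(s - 1)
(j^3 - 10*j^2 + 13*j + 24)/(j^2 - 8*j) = j - 2 - 3/j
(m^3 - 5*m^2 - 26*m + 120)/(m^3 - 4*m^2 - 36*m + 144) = (m + 5)/(m + 6)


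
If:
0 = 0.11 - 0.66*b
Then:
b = 0.17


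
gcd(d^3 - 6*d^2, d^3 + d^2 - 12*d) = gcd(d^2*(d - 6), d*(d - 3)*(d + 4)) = d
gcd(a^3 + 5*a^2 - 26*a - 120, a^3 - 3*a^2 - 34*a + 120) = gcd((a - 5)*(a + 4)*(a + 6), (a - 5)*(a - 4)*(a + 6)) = a^2 + a - 30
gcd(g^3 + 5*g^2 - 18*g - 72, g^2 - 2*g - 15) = g + 3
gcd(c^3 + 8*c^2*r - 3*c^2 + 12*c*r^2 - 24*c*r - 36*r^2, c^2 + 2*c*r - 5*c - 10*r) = c + 2*r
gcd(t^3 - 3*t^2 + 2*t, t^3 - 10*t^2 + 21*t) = t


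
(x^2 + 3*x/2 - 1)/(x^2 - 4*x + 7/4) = 2*(x + 2)/(2*x - 7)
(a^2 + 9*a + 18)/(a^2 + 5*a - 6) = (a + 3)/(a - 1)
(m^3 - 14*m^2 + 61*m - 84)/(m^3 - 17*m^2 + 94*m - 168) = (m - 3)/(m - 6)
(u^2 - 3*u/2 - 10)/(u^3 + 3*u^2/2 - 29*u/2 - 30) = 1/(u + 3)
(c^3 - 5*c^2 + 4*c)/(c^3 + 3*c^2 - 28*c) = (c - 1)/(c + 7)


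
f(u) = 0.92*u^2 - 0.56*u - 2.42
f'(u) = 1.84*u - 0.56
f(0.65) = -2.40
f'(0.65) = 0.64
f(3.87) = 9.19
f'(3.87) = 6.56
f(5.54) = 22.71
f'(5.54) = 9.63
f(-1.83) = 1.69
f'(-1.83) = -3.93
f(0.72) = -2.35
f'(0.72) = 0.76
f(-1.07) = -0.77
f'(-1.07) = -2.53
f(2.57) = 2.22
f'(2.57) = 4.17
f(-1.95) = 2.17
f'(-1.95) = -4.15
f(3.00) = 4.18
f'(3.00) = 4.96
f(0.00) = -2.42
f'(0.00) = -0.56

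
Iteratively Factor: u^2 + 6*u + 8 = (u + 4)*(u + 2)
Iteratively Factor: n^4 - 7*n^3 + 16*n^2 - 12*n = (n)*(n^3 - 7*n^2 + 16*n - 12) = n*(n - 2)*(n^2 - 5*n + 6) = n*(n - 3)*(n - 2)*(n - 2)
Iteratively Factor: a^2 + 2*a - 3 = (a - 1)*(a + 3)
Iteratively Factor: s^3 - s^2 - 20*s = (s + 4)*(s^2 - 5*s) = s*(s + 4)*(s - 5)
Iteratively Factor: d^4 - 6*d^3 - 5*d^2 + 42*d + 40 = (d - 5)*(d^3 - d^2 - 10*d - 8) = (d - 5)*(d + 2)*(d^2 - 3*d - 4) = (d - 5)*(d - 4)*(d + 2)*(d + 1)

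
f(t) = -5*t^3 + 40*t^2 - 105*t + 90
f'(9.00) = -600.00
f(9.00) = -1260.00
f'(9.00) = -600.00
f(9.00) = -1260.00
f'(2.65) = 1.66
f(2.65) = -0.40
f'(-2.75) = -438.44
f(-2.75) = 785.23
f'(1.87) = -7.85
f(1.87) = 0.83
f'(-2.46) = -392.57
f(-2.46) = 664.80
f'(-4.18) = -701.49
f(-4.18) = 1592.97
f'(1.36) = -23.94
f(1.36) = 8.61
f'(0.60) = -62.40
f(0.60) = 40.32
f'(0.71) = -55.76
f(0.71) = 33.82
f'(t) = -15*t^2 + 80*t - 105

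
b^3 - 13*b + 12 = (b - 3)*(b - 1)*(b + 4)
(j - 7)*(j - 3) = j^2 - 10*j + 21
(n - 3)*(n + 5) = n^2 + 2*n - 15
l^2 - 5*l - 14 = (l - 7)*(l + 2)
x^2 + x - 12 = (x - 3)*(x + 4)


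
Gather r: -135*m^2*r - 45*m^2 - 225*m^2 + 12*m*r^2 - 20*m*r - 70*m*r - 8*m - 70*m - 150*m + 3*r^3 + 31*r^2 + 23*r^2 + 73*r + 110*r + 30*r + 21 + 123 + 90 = -270*m^2 - 228*m + 3*r^3 + r^2*(12*m + 54) + r*(-135*m^2 - 90*m + 213) + 234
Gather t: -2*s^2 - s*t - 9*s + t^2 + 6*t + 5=-2*s^2 - 9*s + t^2 + t*(6 - s) + 5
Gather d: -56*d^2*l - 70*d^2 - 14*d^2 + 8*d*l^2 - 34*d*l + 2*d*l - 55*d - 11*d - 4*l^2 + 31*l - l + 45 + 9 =d^2*(-56*l - 84) + d*(8*l^2 - 32*l - 66) - 4*l^2 + 30*l + 54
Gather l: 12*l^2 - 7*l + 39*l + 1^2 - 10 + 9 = 12*l^2 + 32*l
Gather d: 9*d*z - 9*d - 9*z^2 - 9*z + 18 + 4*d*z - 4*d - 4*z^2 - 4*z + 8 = d*(13*z - 13) - 13*z^2 - 13*z + 26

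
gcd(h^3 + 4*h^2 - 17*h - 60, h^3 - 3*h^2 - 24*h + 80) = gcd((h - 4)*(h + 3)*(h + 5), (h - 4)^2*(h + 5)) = h^2 + h - 20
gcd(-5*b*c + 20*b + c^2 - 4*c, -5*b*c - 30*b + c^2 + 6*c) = 5*b - c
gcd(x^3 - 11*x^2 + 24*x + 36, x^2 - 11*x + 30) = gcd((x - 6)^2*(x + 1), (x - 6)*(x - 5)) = x - 6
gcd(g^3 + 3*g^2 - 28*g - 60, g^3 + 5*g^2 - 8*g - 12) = g + 6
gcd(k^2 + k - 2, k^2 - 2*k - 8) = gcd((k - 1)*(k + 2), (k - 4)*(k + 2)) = k + 2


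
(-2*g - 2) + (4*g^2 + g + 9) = 4*g^2 - g + 7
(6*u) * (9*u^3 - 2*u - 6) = 54*u^4 - 12*u^2 - 36*u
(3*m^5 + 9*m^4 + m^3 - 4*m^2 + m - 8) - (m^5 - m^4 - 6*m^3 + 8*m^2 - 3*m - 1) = 2*m^5 + 10*m^4 + 7*m^3 - 12*m^2 + 4*m - 7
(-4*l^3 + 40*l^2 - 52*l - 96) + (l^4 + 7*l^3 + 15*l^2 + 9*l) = l^4 + 3*l^3 + 55*l^2 - 43*l - 96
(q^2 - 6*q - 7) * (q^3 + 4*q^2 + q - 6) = q^5 - 2*q^4 - 30*q^3 - 40*q^2 + 29*q + 42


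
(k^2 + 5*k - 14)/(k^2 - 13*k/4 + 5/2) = 4*(k + 7)/(4*k - 5)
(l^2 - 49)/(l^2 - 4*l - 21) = (l + 7)/(l + 3)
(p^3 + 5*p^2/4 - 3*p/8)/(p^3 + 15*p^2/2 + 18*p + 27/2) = p*(4*p - 1)/(4*(p^2 + 6*p + 9))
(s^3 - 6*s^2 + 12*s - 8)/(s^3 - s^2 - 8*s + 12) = (s - 2)/(s + 3)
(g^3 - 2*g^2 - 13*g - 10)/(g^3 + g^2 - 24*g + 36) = (g^3 - 2*g^2 - 13*g - 10)/(g^3 + g^2 - 24*g + 36)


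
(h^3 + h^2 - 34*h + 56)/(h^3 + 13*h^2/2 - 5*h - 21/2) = 2*(h^2 - 6*h + 8)/(2*h^2 - h - 3)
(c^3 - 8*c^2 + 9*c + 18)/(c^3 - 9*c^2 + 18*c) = (c + 1)/c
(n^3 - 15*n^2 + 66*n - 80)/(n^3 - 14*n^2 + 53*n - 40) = (n - 2)/(n - 1)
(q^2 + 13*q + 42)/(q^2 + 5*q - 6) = (q + 7)/(q - 1)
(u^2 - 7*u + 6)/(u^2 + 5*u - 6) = (u - 6)/(u + 6)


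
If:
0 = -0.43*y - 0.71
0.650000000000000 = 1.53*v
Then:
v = 0.42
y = -1.65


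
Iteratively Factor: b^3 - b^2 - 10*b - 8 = (b - 4)*(b^2 + 3*b + 2) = (b - 4)*(b + 1)*(b + 2)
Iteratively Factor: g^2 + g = (g + 1)*(g)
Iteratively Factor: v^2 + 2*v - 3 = (v - 1)*(v + 3)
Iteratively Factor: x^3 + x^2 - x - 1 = (x + 1)*(x^2 - 1) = (x + 1)^2*(x - 1)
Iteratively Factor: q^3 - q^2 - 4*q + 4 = (q + 2)*(q^2 - 3*q + 2) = (q - 1)*(q + 2)*(q - 2)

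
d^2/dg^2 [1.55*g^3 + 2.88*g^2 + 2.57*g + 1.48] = 9.3*g + 5.76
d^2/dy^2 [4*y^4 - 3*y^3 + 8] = 6*y*(8*y - 3)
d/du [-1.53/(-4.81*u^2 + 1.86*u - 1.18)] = (2.8458 - 14.7186*u)/(4.81*u^2 - 1.86*u + 1.18)^2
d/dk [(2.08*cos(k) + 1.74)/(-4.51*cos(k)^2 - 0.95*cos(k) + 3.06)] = (9.3808*sin(k)^2 - 15.6948*cos(k) - 17.3986)*sin(k)/(4.51*cos(k)^2 + 0.95*cos(k) - 3.06)^2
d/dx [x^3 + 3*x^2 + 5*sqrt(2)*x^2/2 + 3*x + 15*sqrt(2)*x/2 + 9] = 3*x^2 + 6*x + 5*sqrt(2)*x + 3 + 15*sqrt(2)/2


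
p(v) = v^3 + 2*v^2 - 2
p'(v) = 3*v^2 + 4*v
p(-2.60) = -6.06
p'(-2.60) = 9.88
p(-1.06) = -0.94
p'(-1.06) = -0.87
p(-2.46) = -4.78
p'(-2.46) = 8.31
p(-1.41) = -0.83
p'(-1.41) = 0.32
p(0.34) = -1.73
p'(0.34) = 1.71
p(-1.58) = -0.95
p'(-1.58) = 1.17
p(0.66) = -0.84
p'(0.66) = 3.95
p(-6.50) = -192.12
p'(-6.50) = 100.75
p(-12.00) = -1442.00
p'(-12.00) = 384.00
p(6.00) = 286.00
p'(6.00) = 132.00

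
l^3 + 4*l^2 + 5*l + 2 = (l + 1)^2*(l + 2)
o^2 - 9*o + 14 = (o - 7)*(o - 2)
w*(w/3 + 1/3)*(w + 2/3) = w^3/3 + 5*w^2/9 + 2*w/9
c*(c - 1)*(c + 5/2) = c^3 + 3*c^2/2 - 5*c/2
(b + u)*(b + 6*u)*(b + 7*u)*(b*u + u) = b^4*u + 14*b^3*u^2 + b^3*u + 55*b^2*u^3 + 14*b^2*u^2 + 42*b*u^4 + 55*b*u^3 + 42*u^4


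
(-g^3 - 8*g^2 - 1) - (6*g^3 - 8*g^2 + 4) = -7*g^3 - 5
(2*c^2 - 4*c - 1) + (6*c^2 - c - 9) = 8*c^2 - 5*c - 10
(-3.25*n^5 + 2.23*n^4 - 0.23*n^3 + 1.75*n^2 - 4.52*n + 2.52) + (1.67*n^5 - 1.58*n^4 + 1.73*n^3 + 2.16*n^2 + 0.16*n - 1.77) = -1.58*n^5 + 0.65*n^4 + 1.5*n^3 + 3.91*n^2 - 4.36*n + 0.75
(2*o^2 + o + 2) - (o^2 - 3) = o^2 + o + 5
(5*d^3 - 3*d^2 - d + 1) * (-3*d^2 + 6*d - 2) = -15*d^5 + 39*d^4 - 25*d^3 - 3*d^2 + 8*d - 2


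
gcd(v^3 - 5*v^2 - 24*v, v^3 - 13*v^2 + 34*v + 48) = v - 8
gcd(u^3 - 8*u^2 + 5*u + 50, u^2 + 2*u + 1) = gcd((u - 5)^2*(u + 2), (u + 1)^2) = 1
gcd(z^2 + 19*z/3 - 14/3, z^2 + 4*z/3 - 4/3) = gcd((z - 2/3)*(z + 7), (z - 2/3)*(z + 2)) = z - 2/3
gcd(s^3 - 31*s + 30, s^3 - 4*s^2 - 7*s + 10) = s^2 - 6*s + 5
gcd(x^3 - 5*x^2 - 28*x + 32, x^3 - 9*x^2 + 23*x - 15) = x - 1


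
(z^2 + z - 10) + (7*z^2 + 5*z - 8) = 8*z^2 + 6*z - 18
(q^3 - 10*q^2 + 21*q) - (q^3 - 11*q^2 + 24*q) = q^2 - 3*q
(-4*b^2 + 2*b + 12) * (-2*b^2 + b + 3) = 8*b^4 - 8*b^3 - 34*b^2 + 18*b + 36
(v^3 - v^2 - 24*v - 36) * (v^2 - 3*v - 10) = v^5 - 4*v^4 - 31*v^3 + 46*v^2 + 348*v + 360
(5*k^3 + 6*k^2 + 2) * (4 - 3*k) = -15*k^4 + 2*k^3 + 24*k^2 - 6*k + 8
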